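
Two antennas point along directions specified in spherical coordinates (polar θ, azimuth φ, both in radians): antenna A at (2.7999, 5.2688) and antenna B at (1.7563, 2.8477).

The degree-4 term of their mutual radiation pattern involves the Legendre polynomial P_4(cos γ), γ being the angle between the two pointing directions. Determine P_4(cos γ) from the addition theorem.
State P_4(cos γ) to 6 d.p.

0.354755

Expand P_4 via completeness: Σ_{m} conj(Y_{4,m}) at Ω₁ times Y_{4,m} at Ω₂ —
  m=-4: -0.003398+0.004425i × +0.158987+0.381103i = -0.002227-0.000591i  (running Σ = -0.002227-0.000591i)
  m=-3: +0.044155+0.004361i × +0.139368+0.169165i = +0.005416+0.008077i  (running Σ = +0.003190+0.007486i)
  m=-2: -0.086588-0.175660i × -0.204874-0.136519i = -0.006241+0.047809i  (running Σ = -0.003052+0.055295i)
  m=-1: -0.253532+0.407633i × -0.226702-0.068613i = +0.085445-0.075016i  (running Σ = +0.082393-0.019721i)
  m=0: +0.417856-0.000000i × +0.213681+0.000000i = +0.089288+0.000000i  (running Σ = +0.171681-0.019721i)
  m=1: +0.253532+0.407633i × +0.226702-0.068613i = +0.085445+0.075016i  (running Σ = +0.257126+0.055295i)
  m=2: -0.086588+0.175660i × -0.204874+0.136519i = -0.006241-0.047809i  (running Σ = +0.250885+0.007486i)
  m=3: -0.044155+0.004361i × -0.139368+0.169165i = +0.005416-0.008077i  (running Σ = +0.256301-0.000591i)
  m=4: -0.003398-0.004425i × +0.158987-0.381103i = -0.002227+0.000591i  (running Σ = +0.254075+0.000000i)
Total Σ_m = +0.254075+0.000000i. Multiply by 1.396263: +0.354755+0.000000i. P_4(cos γ) = 0.354755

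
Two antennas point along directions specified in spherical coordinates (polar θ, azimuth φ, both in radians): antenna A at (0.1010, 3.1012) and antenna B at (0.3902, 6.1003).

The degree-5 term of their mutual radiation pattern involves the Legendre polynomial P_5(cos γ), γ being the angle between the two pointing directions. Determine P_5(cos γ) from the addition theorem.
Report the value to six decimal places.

Expand P_5 via completeness: Σ_{m} conj(Y_{5,m}) at Ω₁ times Y_{5,m} at Ω₂ —
  m=-5: -0.000005+0.000001i × +0.002255+0.002928i = -0.000000-0.000000i  (running Σ = -0.000000-0.000000i)
  m=-4: +0.000149-0.000024i × +0.021145+0.018982i = +0.000004+0.000002i  (running Σ = +0.000004+0.000002i)
  m=-3: -0.002784+0.000339i × +0.108802+0.066506i = -0.000325-0.000148i  (running Σ = -0.000322-0.000146i)
  m=-2: +0.033651-0.002724i × +0.331626+0.127015i = +0.011506+0.003371i  (running Σ = +0.011184+0.003225i)
  m=-1: -0.249022+0.010064i × +0.525714+0.097232i = -0.131893-0.018922i  (running Σ = -0.120709-0.015697i)
  m=0: +0.865350-0.000000i × +0.131577+0.000000i = +0.113860+0.000000i  (running Σ = -0.006849-0.015697i)
  m=1: +0.249022+0.010064i × -0.525714+0.097232i = -0.131893+0.018922i  (running Σ = -0.138742+0.003225i)
  m=2: +0.033651+0.002724i × +0.331626-0.127015i = +0.011506-0.003371i  (running Σ = -0.127237-0.000146i)
  m=3: +0.002784+0.000339i × -0.108802+0.066506i = -0.000325+0.000148i  (running Σ = -0.127562+0.000002i)
  m=4: +0.000149+0.000024i × +0.021145-0.018982i = +0.000004-0.000002i  (running Σ = -0.127559-0.000000i)
  m=5: +0.000005+0.000001i × -0.002255+0.002928i = -0.000000+0.000000i  (running Σ = -0.127559+0.000000i)
Σ over m = -0.127559+0.000000i; ×(4π/11) → -0.145723+0.000000i. Real part: -0.145723

-0.145723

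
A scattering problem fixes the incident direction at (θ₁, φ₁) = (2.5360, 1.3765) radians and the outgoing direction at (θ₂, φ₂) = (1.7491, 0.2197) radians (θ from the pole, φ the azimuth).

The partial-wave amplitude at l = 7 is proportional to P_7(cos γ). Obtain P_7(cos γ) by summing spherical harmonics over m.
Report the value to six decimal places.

Expand P_7 via completeness: Σ_{m} conj(Y_{7,m}) at Ω₁ times Y_{7,m} at Ω₂ —
  m=-7: Y*=-0.009471-0.002026i  Y=+0.014706-0.446875i  product -0.001045+0.004203i
  m=-6: Y*=+0.020624-0.048106i  Y=-0.075350+0.291929i  product +0.012490+0.009646i
  m=-5: Y*=+0.141033+0.096344i  Y=-0.091088+0.178303i  product -0.030025+0.016371i
  m=-4: Y*=-0.261390+0.257131i  Y=+0.201863-0.243590i  product +0.009870+0.115577i
  m=-3: Y*=-0.266516-0.404238i  Y=+0.088815-0.068802i  product -0.051483-0.017566i
  m=-2: Y*=+0.230830-0.094504i  Y=-0.284131+0.133555i  product -0.052964+0.057680i
  m=-1: Y*=-0.052095-0.264741i  Y=-0.075449+0.016848i  product +0.008391+0.019097i
  m=+0: Y*=+0.349083-0.000000i  Y=+0.312020+0.000000i  product +0.108921+0.000000i
  m=+1: Y*=+0.052095-0.264741i  Y=+0.075449+0.016848i  product +0.008391-0.019097i
  m=+2: Y*=+0.230830+0.094504i  Y=-0.284131-0.133555i  product -0.052964-0.057680i
  m=+3: Y*=+0.266516-0.404238i  Y=-0.088815-0.068802i  product -0.051483+0.017566i
  m=+4: Y*=-0.261390-0.257131i  Y=+0.201863+0.243590i  product +0.009870-0.115577i
  m=+5: Y*=-0.141033+0.096344i  Y=+0.091088+0.178303i  product -0.030025-0.016371i
  m=+6: Y*=+0.020624+0.048106i  Y=-0.075350-0.291929i  product +0.012490-0.009646i
  m=+7: Y*=+0.009471-0.002026i  Y=-0.014706-0.446875i  product -0.001045-0.004203i
Accumulated sum -0.100612+0.000000i; after 4π/(2l+1) scaling, -0.084288+0.000000i ⇒ P_7 = -0.084288

-0.084288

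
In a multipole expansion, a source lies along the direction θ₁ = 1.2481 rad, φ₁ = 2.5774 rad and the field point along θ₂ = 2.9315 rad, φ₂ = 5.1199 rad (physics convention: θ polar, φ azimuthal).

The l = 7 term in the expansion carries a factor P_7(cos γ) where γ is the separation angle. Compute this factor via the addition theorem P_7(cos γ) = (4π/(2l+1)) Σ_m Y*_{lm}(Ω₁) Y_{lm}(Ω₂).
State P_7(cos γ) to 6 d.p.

Term-by-term m-sum for l=7 (normalisation 4π/15 = 0.837758):
  m=-7: Y*=0.23848 - 0.24939j  Y=-0.00000 + 0.00001j  product 0.00000 + 0.00000j
  m=-6: Y*=-0.41898 + 0.10411j  Y=-0.00012 - 0.00010j  product 0.00006 + 0.00003j
  m=-5: Y*=0.08212 + 0.02727j  Y=0.00148 - 0.00074j  product 0.00014 - 0.00002j
  m=-4: Y*=0.20185 + 0.24658j  Y=0.00076 + 0.01279j  product -0.00300 + 0.00277j
  m=-3: Y*=-0.02512 - 0.20525j  Y=-0.06669 - 0.02421j  product -0.00329 + 0.01430j
  m=-2: Y*=0.10286 - 0.21713j  Y=0.18539 - 0.19671j  product -0.02364 - 0.06049j
  m=-1: Y*=-0.20510 + 0.12979j  Y=0.24641 + 0.57083j  product -0.12462 - 0.08509j
  m=+0: Y*=-0.21424 + 0.00000j  Y=-0.51381 + 0.00000j  product 0.11008 + 0.00000j
  m=+1: Y*=0.20510 + 0.12979j  Y=-0.24641 + 0.57083j  product -0.12462 + 0.08509j
  m=+2: Y*=0.10286 + 0.21713j  Y=0.18539 + 0.19671j  product -0.02364 + 0.06049j
  m=+3: Y*=0.02512 - 0.20525j  Y=0.06669 - 0.02421j  product -0.00329 - 0.01430j
  m=+4: Y*=0.20185 - 0.24658j  Y=0.00076 - 0.01279j  product -0.00300 - 0.00277j
  m=+5: Y*=-0.08212 + 0.02727j  Y=-0.00148 - 0.00074j  product 0.00014 + 0.00002j
  m=+6: Y*=-0.41898 - 0.10411j  Y=-0.00012 + 0.00010j  product 0.00006 - 0.00003j
  m=+7: Y*=-0.23848 - 0.24939j  Y=0.00000 + 0.00001j  product 0.00000 - 0.00000j
Accumulated sum -0.19864 + 0.00000j; after 4π/(2l+1) scaling, -0.16641 + 0.00000j ⇒ P_7 = -0.166410

-0.166410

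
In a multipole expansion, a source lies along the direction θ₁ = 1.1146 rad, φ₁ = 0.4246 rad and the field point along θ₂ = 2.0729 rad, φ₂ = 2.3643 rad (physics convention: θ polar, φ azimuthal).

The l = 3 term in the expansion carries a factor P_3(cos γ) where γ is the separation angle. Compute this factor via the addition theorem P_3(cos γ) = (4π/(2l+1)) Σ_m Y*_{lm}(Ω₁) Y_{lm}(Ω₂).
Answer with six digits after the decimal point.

Summing Y*_{l m}(θ₁,φ₁)·Y_{l m}(θ₂,φ₂) over m ∈ [−3, 3]; prefactor 4π/(2·3+1) = 1.795196:
  m=-3: Y*=+0.088341+0.288649i  Y=+0.193819-0.203481i  product +0.075857+0.037970i
  m=-2: Y*=+0.239690+0.272408i  Y=-0.006126-0.377879i  product +0.101469-0.092243i
  m=-1: Y*=-0.007835-0.003542i  Y=-0.031927-0.031414i  product +0.000139+0.000359i
  m=+0: Y*=-0.333668-0.000000i  Y=+0.330802+0.000000i  product -0.110378-0.000000i
  m=+1: Y*=+0.007835-0.003542i  Y=+0.031927-0.031414i  product +0.000139-0.000359i
  m=+2: Y*=+0.239690-0.272408i  Y=-0.006126+0.377879i  product +0.101469+0.092243i
  m=+3: Y*=-0.088341+0.288649i  Y=-0.193819-0.203481i  product +0.075857-0.037970i
Σ over m = +0.244551+0.000000i; ×(4π/7) → +0.439016+0.000000i. Real part: 0.439016

0.439016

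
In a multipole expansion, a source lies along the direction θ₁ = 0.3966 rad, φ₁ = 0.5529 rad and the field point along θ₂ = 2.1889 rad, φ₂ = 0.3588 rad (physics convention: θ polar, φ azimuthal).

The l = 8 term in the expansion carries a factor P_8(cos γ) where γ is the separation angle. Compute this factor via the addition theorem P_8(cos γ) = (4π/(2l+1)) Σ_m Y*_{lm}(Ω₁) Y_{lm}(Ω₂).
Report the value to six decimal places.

Expand P_8 via completeness: Σ_{m} conj(Y_{8,m}) at Ω₁ times Y_{8,m} at Ω₂ —
  m=-8: Y*=-0.000073-0.000245i  Y=-0.096643-0.026871i  product +0.000000+0.000026i
  m=-7: Y*=-0.001821-0.001625i  Y=+0.230530+0.168080i  product -0.000147-0.000681i
  m=-6: Y*=-0.014482-0.002573i  Y=-0.244763-0.371959i  product +0.002588+0.006017i
  m=-5: Y*=-0.058547+0.023187i  Y=+0.076394+0.336560i  product -0.012277-0.017933i
  m=-4: Y*=-0.116758+0.156556i  Y=-0.008092+0.059313i  product -0.008341-0.008192i
  m=-3: Y*=-0.037137+0.421380i  Y=+0.173312-0.321514i  product +0.129044+0.084970i
  m=-2: Y*=+0.251018+0.500347i  Y=-0.101506+0.088598i  product -0.069809-0.028549i
  m=-1: Y*=+0.194283+0.119893i  Y=-0.289191+0.108456i  product -0.069188-0.013601i
  m=+0: Y*=-0.423464-0.000000i  Y=+0.184612+0.000000i  product -0.078177-0.000000i
  m=+1: Y*=-0.194283+0.119893i  Y=+0.289191+0.108456i  product -0.069188+0.013601i
  m=+2: Y*=+0.251018-0.500347i  Y=-0.101506-0.088598i  product -0.069809+0.028549i
  m=+3: Y*=+0.037137+0.421380i  Y=-0.173312-0.321514i  product +0.129044-0.084970i
  m=+4: Y*=-0.116758-0.156556i  Y=-0.008092-0.059313i  product -0.008341+0.008192i
  m=+5: Y*=+0.058547+0.023187i  Y=-0.076394+0.336560i  product -0.012277+0.017933i
  m=+6: Y*=-0.014482+0.002573i  Y=-0.244763+0.371959i  product +0.002588-0.006017i
  m=+7: Y*=+0.001821-0.001625i  Y=-0.230530+0.168080i  product -0.000147+0.000681i
  m=+8: Y*=-0.000073+0.000245i  Y=-0.096643+0.026871i  product +0.000000-0.000026i
Total Σ_m = -0.134436+0.000000i. Multiply by 0.739198: -0.099375+0.000000i. P_8(cos γ) = -0.099375

-0.099375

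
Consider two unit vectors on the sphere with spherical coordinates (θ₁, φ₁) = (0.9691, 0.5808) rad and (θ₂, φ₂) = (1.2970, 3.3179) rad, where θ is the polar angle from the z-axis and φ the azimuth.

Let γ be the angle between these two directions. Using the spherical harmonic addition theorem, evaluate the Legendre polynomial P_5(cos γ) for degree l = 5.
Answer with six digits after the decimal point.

0.094277

Term-by-term m-sum for l=5 (normalisation 4π/11 = 1.142397):
  m=-5: -0.17175 + 0.04159j × -0.24414 + 0.29626j = 0.02961 - 0.06104j  (running Σ = 0.02961 - 0.06104j)
  m=-4: -0.26222 + 0.28012j × 0.25962 - 0.22100j = -0.00617 + 0.13068j  (running Σ = 0.02344 + 0.06964j)
  m=-3: -0.06234 + 0.35971j × 0.09115 - 0.05328j = 0.01348 + 0.03611j  (running Σ = 0.03692 + 0.10575j)
  m=-2: -0.01006 - 0.02320j × -0.31118 + 0.11451j = 0.00579 + 0.00607j  (running Σ = 0.04271 + 0.11182j)
  m=-1: -0.29354 - 0.19266j × -0.02693 + 0.00480j = 0.00883 + 0.00378j  (running Σ = 0.05154 + 0.11560j)
  m=0: -0.06360 + 0.00000j × 0.32315 + 0.00000j = -0.02055 + 0.00000j  (running Σ = 0.03099 + 0.11560j)
  m=1: 0.29354 - 0.19266j × 0.02693 + 0.00480j = 0.00883 - 0.00378j  (running Σ = 0.03982 + 0.11182j)
  m=2: -0.01006 + 0.02320j × -0.31118 - 0.11451j = 0.00579 - 0.00607j  (running Σ = 0.04560 + 0.10575j)
  m=3: 0.06234 + 0.35971j × -0.09115 - 0.05328j = 0.01348 - 0.03611j  (running Σ = 0.05909 + 0.06964j)
  m=4: -0.26222 - 0.28012j × 0.25962 + 0.22100j = -0.00617 - 0.13068j  (running Σ = 0.05292 - 0.06104j)
  m=5: 0.17175 + 0.04159j × 0.24414 + 0.29626j = 0.02961 + 0.06104j  (running Σ = 0.08253 - 0.00000j)
Accumulated sum 0.08253 - 0.00000j; after 4π/(2l+1) scaling, 0.09428 - 0.00000j ⇒ P_5 = 0.094277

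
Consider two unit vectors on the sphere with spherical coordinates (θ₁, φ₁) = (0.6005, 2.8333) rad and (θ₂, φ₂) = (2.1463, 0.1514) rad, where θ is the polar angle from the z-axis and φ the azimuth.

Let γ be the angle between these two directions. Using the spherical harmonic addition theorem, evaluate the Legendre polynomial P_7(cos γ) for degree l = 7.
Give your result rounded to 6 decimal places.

0.411484

Term-by-term m-sum for l=7 (normalisation 4π/15 = 0.837758):
  term(m=-7) = +0.001341-0.000102i   from Y*(Ω₁)=+0.005096+0.007656i, Y(Ω₂)=+0.071514-0.127552i
  term(m=-6) = +0.016540+0.006672i   from Y*(Ω₁)=-0.013835-0.048303i, Y(Ω₂)=-0.218309+0.279901i
  term(m=-5) = +0.047964+0.053849i   from Y*(Ω₁)=-0.004866+0.165836i, Y(Ω₂)=+0.315953-0.298499i
  term(m=-4) = +0.016090+0.058601i   from Y*(Ω₁)=+0.119594-0.340659i, Y(Ω₂)=-0.138383+0.095815i
  term(m=-3) = +0.024199-0.124673i   from Y*(Ω₁)=-0.292371+0.387871i, Y(Ω₂)=-0.234957+0.114717i
  term(m=-2) = +0.048148-0.063151i   from Y*(Ω₁)=+0.214653-0.152139i, Y(Ω₂)=+0.288099-0.090004i
  term(m=-1) = +0.033564-0.016616i   from Y*(Ω₁)=+0.246097-0.078369i, Y(Ω₂)=+0.143349-0.021870i
  term(m=+0) = +0.115478+0.000000i   from Y*(Ω₁)=-0.359147-0.000000i, Y(Ω₂)=-0.321534+0.000000i
  term(m=+1) = +0.033564+0.016616i   from Y*(Ω₁)=-0.246097-0.078369i, Y(Ω₂)=-0.143349-0.021870i
  term(m=+2) = +0.048148+0.063151i   from Y*(Ω₁)=+0.214653+0.152139i, Y(Ω₂)=+0.288099+0.090004i
  term(m=+3) = +0.024199+0.124673i   from Y*(Ω₁)=+0.292371+0.387871i, Y(Ω₂)=+0.234957+0.114717i
  term(m=+4) = +0.016090-0.058601i   from Y*(Ω₁)=+0.119594+0.340659i, Y(Ω₂)=-0.138383-0.095815i
  term(m=+5) = +0.047964-0.053849i   from Y*(Ω₁)=+0.004866+0.165836i, Y(Ω₂)=-0.315953-0.298499i
  term(m=+6) = +0.016540-0.006672i   from Y*(Ω₁)=-0.013835+0.048303i, Y(Ω₂)=-0.218309-0.279901i
  term(m=+7) = +0.001341+0.000102i   from Y*(Ω₁)=-0.005096+0.007656i, Y(Ω₂)=-0.071514-0.127552i
Total Σ_m = +0.491173+0.000000i. Multiply by 0.837758: +0.411484+0.000000i. P_7(cos γ) = 0.411484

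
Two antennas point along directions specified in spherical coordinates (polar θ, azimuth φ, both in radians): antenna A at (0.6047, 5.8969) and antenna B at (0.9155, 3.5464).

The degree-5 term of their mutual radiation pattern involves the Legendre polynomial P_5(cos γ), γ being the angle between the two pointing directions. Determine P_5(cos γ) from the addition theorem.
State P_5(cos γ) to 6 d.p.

0.292584

Summing Y*_{l m}(θ₁,φ₁)·Y_{l m}(θ₂,φ₂) over m ∈ [−5, 5]; prefactor 4π/(2·5+1) = 1.142397:
  [-5]  conj(Y_{5,-5})(Ω₁) = -0.009727-0.025792i ; Y_{5,-5}(Ω₂) = +0.063680+0.130743i ; Δ = +0.002753-0.002914i
  [-4]  conj(Y_{5,-4})(Ω₁) = +0.003236-0.126094i ; Y_{5,-4}(Ω₂) = -0.017113-0.353047i ; Δ = -0.044572+0.001015i
  [-3]  conj(Y_{5,-3})(Ω₁) = +0.129576-0.296554i ; Y_{5,-3}(Ω₂) = -0.140901+0.378493i ; Δ = +0.093986+0.090829i
  [-2]  conj(Y_{5,-2})(Ω₁) = +0.332507-0.324084i ; Y_{5,-2}(Ω₂) = +0.051091-0.053627i ; Δ = -0.000392-0.034389i
  [-1]  conj(Y_{5,-1})(Ω₁) = +0.192937-0.078471i ; Y_{5,-1}(Ω₂) = +0.304134-0.130313i ; Δ = +0.048453-0.049008i
  [+0]  conj(Y_{5,0})(Ω₁) = -0.338519-0.000000i ; Y_{5,0}(Ω₂) = -0.164418+0.000000i ; Δ = +0.055659+0.000000i
  [+1]  conj(Y_{5,1})(Ω₁) = -0.192937-0.078471i ; Y_{5,1}(Ω₂) = -0.304134-0.130313i ; Δ = +0.048453+0.049008i
  [+2]  conj(Y_{5,2})(Ω₁) = +0.332507+0.324084i ; Y_{5,2}(Ω₂) = +0.051091+0.053627i ; Δ = -0.000392+0.034389i
  [+3]  conj(Y_{5,3})(Ω₁) = -0.129576-0.296554i ; Y_{5,3}(Ω₂) = +0.140901+0.378493i ; Δ = +0.093986-0.090829i
  [+4]  conj(Y_{5,4})(Ω₁) = +0.003236+0.126094i ; Y_{5,4}(Ω₂) = -0.017113+0.353047i ; Δ = -0.044572-0.001015i
  [+5]  conj(Y_{5,5})(Ω₁) = +0.009727-0.025792i ; Y_{5,5}(Ω₂) = -0.063680+0.130743i ; Δ = +0.002753+0.002914i
Total Σ_m = +0.256114-0.000000i. Multiply by 1.142397: +0.292584-0.000000i. P_5(cos γ) = 0.292584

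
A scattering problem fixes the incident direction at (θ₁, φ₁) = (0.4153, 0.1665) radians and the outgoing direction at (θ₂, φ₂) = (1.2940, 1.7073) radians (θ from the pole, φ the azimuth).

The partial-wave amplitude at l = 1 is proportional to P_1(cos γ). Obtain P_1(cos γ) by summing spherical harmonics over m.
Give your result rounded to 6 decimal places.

Summing Y*_{l m}(θ₁,φ₁)·Y_{l m}(θ₂,φ₂) over m ∈ [−1, 1]; prefactor 4π/(2·1+1) = 4.188790:
  m=-1: +0.137467+0.023102i × -0.045225-0.329252i = +0.001389-0.046306i  (running Σ = +0.001389-0.046306i)
  m=0: +0.447069-0.000000i × +0.133523+0.000000i = +0.059694+0.000000i  (running Σ = +0.061083-0.046306i)
  m=1: -0.137467+0.023102i × +0.045225-0.329252i = +0.001389+0.046306i  (running Σ = +0.062473+0.000000i)
Σ over m = +0.062473+0.000000i; ×(4π/3) → +0.261686+0.000000i. Real part: 0.261686

0.261686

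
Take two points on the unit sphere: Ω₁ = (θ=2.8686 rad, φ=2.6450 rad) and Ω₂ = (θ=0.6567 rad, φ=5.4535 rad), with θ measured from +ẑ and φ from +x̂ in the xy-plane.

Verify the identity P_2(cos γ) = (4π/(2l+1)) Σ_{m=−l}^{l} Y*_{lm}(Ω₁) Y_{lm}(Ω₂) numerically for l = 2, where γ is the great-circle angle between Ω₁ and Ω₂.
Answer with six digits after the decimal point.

0.764736

Summing Y*_{l m}(θ₁,φ₁)·Y_{l m}(θ₂,φ₂) over m ∈ [−2, 2]; prefactor 4π/(2·2+1) = 2.513274:
  m=-2: (0.015332, -0.023524) × (-0.012736, 0.143407) = (0.003178, 0.002498)  (running Σ = (0.003178, 0.002498))
  m=-1: (0.176349, -0.095561) × (0.252186, 0.275574) = (0.070807, 0.024498)  (running Σ = (0.073985, 0.026996))
  m=0: (0.562004, -0.000000) × (0.278127, 0.000000) = (0.156308, 0.000000)  (running Σ = (0.230293, 0.026996))
  m=1: (-0.176349, -0.095561) × (-0.252186, 0.275574) = (0.070807, -0.024498)  (running Σ = (0.301100, 0.002498))
  m=2: (0.015332, 0.023524) × (-0.012736, -0.143407) = (0.003178, -0.002498)  (running Σ = (0.304279, 0.000000))
Σ over m = (0.304279, 0.000000); ×(4π/5) → (0.764736, 0.000000). Real part: 0.764736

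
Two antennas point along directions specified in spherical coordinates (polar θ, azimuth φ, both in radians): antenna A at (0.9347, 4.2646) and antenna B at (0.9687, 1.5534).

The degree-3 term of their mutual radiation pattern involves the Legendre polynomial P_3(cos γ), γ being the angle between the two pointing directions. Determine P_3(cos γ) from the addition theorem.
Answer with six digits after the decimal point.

0.351990

Summing Y*_{l m}(θ₁,φ₁)·Y_{l m}(θ₂,φ₂) over m ∈ [−3, 3]; prefactor 4π/(2·3+1) = 1.795196:
  term(m=-3) = (-0.013999, 0.048753)   from Y*(Ω₁)=(0.211587, 0.048968), Y(Ω₂)=(-0.012183, 0.233236)
  term(m=-2) = (0.100680, -0.117131)   from Y*(Ω₁)=(-0.245566, 0.306658), Y(Ω₂)=(-0.392912, -0.013676)
  term(m=-1) = (-0.029054, 0.013338)   from Y*(Ω₁)=(-0.086057, -0.179162), Y(Ω₂)=(0.002798, -0.160819)
  term(m=+0) = (0.080819, 0.000000)   from Y*(Ω₁)=(-0.273889, -0.000000), Y(Ω₂)=(-0.295078, 0.000000)
  term(m=+1) = (-0.029054, -0.013338)   from Y*(Ω₁)=(0.086057, -0.179162), Y(Ω₂)=(-0.002798, -0.160819)
  term(m=+2) = (0.100680, 0.117131)   from Y*(Ω₁)=(-0.245566, -0.306658), Y(Ω₂)=(-0.392912, 0.013676)
  term(m=+3) = (-0.013999, -0.048753)   from Y*(Ω₁)=(-0.211587, 0.048968), Y(Ω₂)=(0.012183, 0.233236)
Accumulated sum (0.196073, 0.000000); after 4π/(2l+1) scaling, (0.351990, 0.000000) ⇒ P_3 = 0.351990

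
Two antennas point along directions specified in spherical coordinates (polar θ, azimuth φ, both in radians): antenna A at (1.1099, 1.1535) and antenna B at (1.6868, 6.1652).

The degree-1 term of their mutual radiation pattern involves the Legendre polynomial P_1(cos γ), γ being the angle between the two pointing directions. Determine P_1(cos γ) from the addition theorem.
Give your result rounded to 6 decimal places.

0.210842

Addition theorem: P_1(cos γ) = (4π/3) Σ_m Y*_{lm}(Ω₁) Y_{lm}(Ω₂), m = −1…1:
  [-1]  conj(Y_{1,-1})(Ω₁) = (0.125414, 0.282889) ; Y_{1,-1}(Ω₂) = (0.340786, 0.040395) ; Δ = (0.031312, 0.101471)
  [+0]  conj(Y_{1,0})(Ω₁) = (0.217306, -0.000000) ; Y_{1,0}(Ω₂) = (-0.056553, 0.000000) ; Δ = (-0.012289, 0.000000)
  [+1]  conj(Y_{1,1})(Ω₁) = (-0.125414, 0.282889) ; Y_{1,1}(Ω₂) = (-0.340786, 0.040395) ; Δ = (0.031312, -0.101471)
Total Σ_m = (0.050335, 0.000000). Multiply by 4.188790: (0.210842, 0.000000). P_1(cos γ) = 0.210842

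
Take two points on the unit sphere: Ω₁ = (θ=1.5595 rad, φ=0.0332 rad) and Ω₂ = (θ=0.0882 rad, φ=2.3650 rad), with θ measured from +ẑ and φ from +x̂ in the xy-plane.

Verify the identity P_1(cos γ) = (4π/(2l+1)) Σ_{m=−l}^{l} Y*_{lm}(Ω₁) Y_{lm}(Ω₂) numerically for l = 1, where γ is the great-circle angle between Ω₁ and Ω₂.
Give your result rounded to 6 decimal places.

-0.049492

Addition theorem: P_1(cos γ) = (4π/3) Σ_m Y*_{lm}(Ω₁) Y_{lm}(Ω₂), m = −1…1:
  m=-1: Y*=0.34528 + 0.01147j  Y=-0.02171 - 0.02133j  product -0.00725 - 0.00761j
  m=+0: Y*=0.00552 + 0.00000j  Y=0.48670 + 0.00000j  product 0.00269 + 0.00000j
  m=+1: Y*=-0.34528 + 0.01147j  Y=0.02171 - 0.02133j  product -0.00725 + 0.00761j
Σ over m = -0.01182 + 0.00000j; ×(4π/3) → -0.04949 + 0.00000j. Real part: -0.049492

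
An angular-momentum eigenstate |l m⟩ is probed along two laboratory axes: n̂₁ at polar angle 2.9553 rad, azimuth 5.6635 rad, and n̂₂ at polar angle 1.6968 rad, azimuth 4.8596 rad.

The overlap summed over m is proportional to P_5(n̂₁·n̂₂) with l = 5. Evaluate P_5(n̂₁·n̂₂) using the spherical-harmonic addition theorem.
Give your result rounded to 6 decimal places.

Expand P_5 via completeness: Σ_{m} conj(Y_{5,m}) at Ω₁ times Y_{5,m} at Ω₂ —
  term(m=-5) = -0.000029-0.000035i   from Y*(Ω₁)=-0.000101-0.000004i, Y(Ω₂)=+0.299447+0.330558i
  term(m=-4) = -0.000302-0.000022i   from Y*(Ω₁)=+0.001338+0.001045i, Y(Ω₂)=-0.148578+0.099232i
  term(m=-3) = +0.003651-0.003267i   from Y*(Ω₁)=-0.004806-0.016209i, Y(Ω₂)=+0.123852+0.261968i
  term(m=-2) = +0.000801-0.021629i   from Y*(Ω₁)=-0.035268+0.102489i, Y(Ω₂)=-0.191095+0.057947i
  term(m=-1) = +0.072450+0.075182i   from Y*(Ω₁)=+0.341139-0.243380i, Y(Ω₂)=+0.036546+0.246458i
  term(m=+0) = +0.144570+0.000000i   from Y*(Ω₁)=-0.707150-0.000000i, Y(Ω₂)=-0.204441+0.000000i
  term(m=+1) = +0.072450-0.075182i   from Y*(Ω₁)=-0.341139-0.243380i, Y(Ω₂)=-0.036546+0.246458i
  term(m=+2) = +0.000801+0.021629i   from Y*(Ω₁)=-0.035268-0.102489i, Y(Ω₂)=-0.191095-0.057947i
  term(m=+3) = +0.003651+0.003267i   from Y*(Ω₁)=+0.004806-0.016209i, Y(Ω₂)=-0.123852+0.261968i
  term(m=+4) = -0.000302+0.000022i   from Y*(Ω₁)=+0.001338-0.001045i, Y(Ω₂)=-0.148578-0.099232i
  term(m=+5) = -0.000029+0.000035i   from Y*(Ω₁)=+0.000101-0.000004i, Y(Ω₂)=-0.299447+0.330558i
Accumulated sum +0.297711-0.000000i; after 4π/(2l+1) scaling, +0.340105-0.000000i ⇒ P_5 = 0.340105

0.340105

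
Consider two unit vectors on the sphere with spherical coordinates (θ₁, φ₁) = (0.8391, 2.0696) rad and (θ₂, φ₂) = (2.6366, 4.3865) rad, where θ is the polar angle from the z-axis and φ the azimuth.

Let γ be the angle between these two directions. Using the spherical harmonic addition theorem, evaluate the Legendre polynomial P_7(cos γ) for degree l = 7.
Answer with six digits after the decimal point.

0.340971

Addition theorem: P_7(cos γ) = (4π/15) Σ_m Y*_{lm}(Ω₁) Y_{lm}(Ω₂), m = −7…7:
  m=-7: -0.021647+0.059295i × +0.002352+0.002023i = -0.000171+0.000096i  (running Σ = -0.000171+0.000096i)
  m=-6: +0.209745-0.031436i × -0.007877+0.019464i = -0.001040+0.004330i  (running Σ = -0.001211+0.004426i)
  m=-5: -0.242438-0.320523i × -0.086964-0.005106i = +0.019447+0.029112i  (running Σ = +0.018236+0.033538i)
  m=-4: -0.173459+0.383860i × -0.064644-0.236109i = +0.101846+0.016141i  (running Σ = +0.120081+0.049679i)
  m=-3: +0.092420-0.006887i × +0.377513-0.254481i = +0.033137-0.026119i  (running Σ = +0.153218+0.023559i)
  m=-2: +0.176000+0.272667i × +0.373008+0.284610i = -0.011954+0.151798i  (running Σ = +0.141264+0.175358i)
  m=-1: +0.118546-0.217615i × -0.007654+0.022650i = +0.004022+0.004351i  (running Σ = +0.145286+0.179708i)
  m=0: +0.259214-0.000000i × +0.449175+0.000000i = +0.116433+0.000000i  (running Σ = +0.261718+0.179708i)
  m=1: -0.118546-0.217615i × +0.007654+0.022650i = +0.004022-0.004351i  (running Σ = +0.265740+0.175358i)
  m=2: +0.176000-0.272667i × +0.373008-0.284610i = -0.011954-0.151798i  (running Σ = +0.253786+0.023559i)
  m=3: -0.092420-0.006887i × -0.377513-0.254481i = +0.033137+0.026119i  (running Σ = +0.286923+0.049679i)
  m=4: -0.173459-0.383860i × -0.064644+0.236109i = +0.101846-0.016141i  (running Σ = +0.388768+0.033538i)
  m=5: +0.242438-0.320523i × +0.086964-0.005106i = +0.019447-0.029112i  (running Σ = +0.408215+0.004426i)
  m=6: +0.209745+0.031436i × -0.007877-0.019464i = -0.001040-0.004330i  (running Σ = +0.407175+0.000096i)
  m=7: +0.021647+0.059295i × -0.002352+0.002023i = -0.000171-0.000096i  (running Σ = +0.407004+0.000000i)
Σ over m = +0.407004+0.000000i; ×(4π/15) → +0.340971+0.000000i. Real part: 0.340971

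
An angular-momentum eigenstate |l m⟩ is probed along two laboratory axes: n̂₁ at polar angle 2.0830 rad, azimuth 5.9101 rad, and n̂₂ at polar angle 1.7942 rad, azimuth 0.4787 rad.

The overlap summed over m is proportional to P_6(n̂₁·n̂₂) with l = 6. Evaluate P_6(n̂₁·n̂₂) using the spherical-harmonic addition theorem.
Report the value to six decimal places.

Term-by-term m-sum for l=6 (normalisation 4π/13 = 0.966644):
  term(m=-6) = 0.03414 + 0.08113j   from Y*(Ω₁)=-0.13121 - 0.16639j, Y(Ω₂)=-0.40040 - 0.11055j
  term(m=-5) = -0.05911 + 0.12129j   from Y*(Ω₁)=0.11985 + 0.39493j, Y(Ω₂)=0.23963 + 0.22238j
  term(m=-4) = 0.04844 - 0.01318j   from Y*(Ω₁)=0.02651 - 0.33720j, Y(Ω₂)=0.05006 + 0.13973j
  term(m=-3) = -0.02075 - 0.01378j   from Y*(Ω₁)=0.03301 - 0.06807j, Y(Ω₂)=0.04421 - 0.32623j
  term(m=-2) = 0.00282 + 0.02114j   from Y*(Ω₁)=-0.25796 + 0.23848j, Y(Ω₂)=0.03494 - 0.04963j
  term(m=-1) = -0.01124 + 0.01284j   from Y*(Ω₁)=0.04949 - 0.01937j, Y(Ω₂)=-0.28495 + 0.14788j
  term(m=+0) = -0.01225 + 0.00000j   from Y*(Ω₁)=0.33362 + 0.00000j, Y(Ω₂)=-0.03673 + 0.00000j
  term(m=+1) = -0.01124 - 0.01284j   from Y*(Ω₁)=-0.04949 - 0.01937j, Y(Ω₂)=0.28495 + 0.14788j
  term(m=+2) = 0.00282 - 0.02114j   from Y*(Ω₁)=-0.25796 - 0.23848j, Y(Ω₂)=0.03494 + 0.04963j
  term(m=+3) = -0.02075 + 0.01378j   from Y*(Ω₁)=-0.03301 - 0.06807j, Y(Ω₂)=-0.04421 - 0.32623j
  term(m=+4) = 0.04844 + 0.01318j   from Y*(Ω₁)=0.02651 + 0.33720j, Y(Ω₂)=0.05006 - 0.13973j
  term(m=+5) = -0.05911 - 0.12129j   from Y*(Ω₁)=-0.11985 + 0.39493j, Y(Ω₂)=-0.23963 + 0.22238j
  term(m=+6) = 0.03414 - 0.08113j   from Y*(Ω₁)=-0.13121 + 0.16639j, Y(Ω₂)=-0.40040 + 0.11055j
Total Σ_m = -0.02363 - 0.00000j. Multiply by 0.966644: -0.02284 - 0.00000j. P_6(cos γ) = -0.022840

-0.022840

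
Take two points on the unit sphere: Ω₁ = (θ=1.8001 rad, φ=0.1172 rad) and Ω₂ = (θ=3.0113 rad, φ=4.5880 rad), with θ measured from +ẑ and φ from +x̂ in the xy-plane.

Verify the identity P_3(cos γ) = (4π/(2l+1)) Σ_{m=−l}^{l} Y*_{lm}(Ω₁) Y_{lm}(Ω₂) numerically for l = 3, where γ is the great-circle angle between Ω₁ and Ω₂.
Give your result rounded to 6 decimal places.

Expand P_3 via completeness: Σ_{m} conj(Y_{3,m}) at Ω₁ times Y_{3,m} at Ω₂ —
  m=-3: (0.361739, 0.132701) × (0.000334, -0.000852) = (0.000234, -0.000264)  (running Σ = (0.000234, -0.000264))
  m=-2: (-0.214271, -0.051166) × (0.016579, 0.004212) = (-0.003337, -0.001751)  (running Σ = (-0.003103, -0.002015))
  m=-1: (-0.231819, -0.027294) × (-0.020398, 0.163142) = (0.009182, -0.037263)  (running Σ = (0.006078, -0.039277))
  m=0: (0.232556, -0.000000) × (-0.708797, 0.000000) = (-0.164835, 0.000000)  (running Σ = (-0.158757, -0.039277))
  m=1: (0.231819, -0.027294) × (0.020398, 0.163142) = (0.009182, 0.037263)  (running Σ = (-0.149575, -0.002015))
  m=2: (-0.214271, 0.051166) × (0.016579, -0.004212) = (-0.003337, 0.001751)  (running Σ = (-0.152912, -0.000264))
  m=3: (-0.361739, 0.132701) × (-0.000334, -0.000852) = (0.000234, 0.000264)  (running Σ = (-0.152678, 0.000000))
Total Σ_m = (-0.152678, 0.000000). Multiply by 1.795196: (-0.274087, 0.000000). P_3(cos γ) = -0.274087

-0.274087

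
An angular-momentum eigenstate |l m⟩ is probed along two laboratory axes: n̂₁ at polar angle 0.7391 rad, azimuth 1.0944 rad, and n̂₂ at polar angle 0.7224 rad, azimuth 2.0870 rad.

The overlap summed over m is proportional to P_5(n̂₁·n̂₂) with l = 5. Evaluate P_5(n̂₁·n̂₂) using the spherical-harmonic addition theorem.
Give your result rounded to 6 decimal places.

Term-by-term m-sum for l=5 (normalisation 4π/11 = 1.142397):
  [-5]  conj(Y_{5,-5})(Ω₁) = (0.044332, -0.046680) ; Y_{5,-5}(Ω₂) = (-0.031182, 0.049673) ; Δ = (0.000936, 0.003658)
  [-4]  conj(Y_{5,-4})(Ω₁) = (-0.073388, -0.210955) ; Y_{5,-4}(Ω₂) = (-0.099784, -0.185279) ; Δ = (-0.031763, 0.034647)
  [-3]  conj(Y_{5,-3})(Ω₁) = (-0.409958, -0.058444) ; Y_{5,-3}(Ω₂) = (0.406428, 0.009018) ; Δ = (-0.166092, -0.027451)
  [-2]  conj(Y_{5,-2})(Ω₁) = (-0.210336, 0.295873) ; Y_{5,-2}(Ω₂) = (-0.196227, 0.328555) ; Δ = (-0.055937, -0.127165)
  [-1]  conj(Y_{5,-1})(Ω₁) = (-0.037744, -0.073142) ; Y_{5,-1}(Ω₂) = (0.023756, 0.041858) ; Δ = (0.002165, -0.003317)
  [+0]  conj(Y_{5,0})(Ω₁) = (-0.383683, -0.000000) ; Y_{5,0}(Ω₂) = (-0.389657, 0.000000) ; Δ = (0.149504, 0.000000)
  [+1]  conj(Y_{5,1})(Ω₁) = (0.037744, -0.073142) ; Y_{5,1}(Ω₂) = (-0.023756, 0.041858) ; Δ = (0.002165, 0.003317)
  [+2]  conj(Y_{5,2})(Ω₁) = (-0.210336, -0.295873) ; Y_{5,2}(Ω₂) = (-0.196227, -0.328555) ; Δ = (-0.055937, 0.127165)
  [+3]  conj(Y_{5,3})(Ω₁) = (0.409958, -0.058444) ; Y_{5,3}(Ω₂) = (-0.406428, 0.009018) ; Δ = (-0.166092, 0.027451)
  [+4]  conj(Y_{5,4})(Ω₁) = (-0.073388, 0.210955) ; Y_{5,4}(Ω₂) = (-0.099784, 0.185279) ; Δ = (-0.031763, -0.034647)
  [+5]  conj(Y_{5,5})(Ω₁) = (-0.044332, -0.046680) ; Y_{5,5}(Ω₂) = (0.031182, 0.049673) ; Δ = (0.000936, -0.003658)
Σ over m = (-0.351875, 0.000000); ×(4π/11) → (-0.401981, 0.000000). Real part: -0.401981

-0.401981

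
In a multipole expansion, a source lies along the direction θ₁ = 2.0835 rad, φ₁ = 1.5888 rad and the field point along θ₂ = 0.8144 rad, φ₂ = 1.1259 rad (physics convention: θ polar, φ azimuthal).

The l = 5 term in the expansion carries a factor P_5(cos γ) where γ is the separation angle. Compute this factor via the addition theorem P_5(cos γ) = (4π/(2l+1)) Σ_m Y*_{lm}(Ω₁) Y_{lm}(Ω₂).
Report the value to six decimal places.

0.330119

Summing Y*_{l m}(θ₁,φ₁)·Y_{l m}(θ₂,φ₂) over m ∈ [−5, 5]; prefactor 4π/(2·5+1) = 1.142397:
  term(m=-5) = (-0.014915, 0.016214)   from Y*(Ω₁)=(-0.020967, 0.232285), Y(Ω₂)=(0.074987, 0.057443)
  term(m=-4) = (0.032430, -0.112440)   from Y*(Ω₁)=(-0.414093, -0.029872), Y(Ω₂)=(-0.058424, 0.275747)
  term(m=-3) = (0.020833, 0.113138)   from Y*(Ω₁)=(0.014405, -0.266449), Y(Ω₂)=(-0.419160, 0.100848)
  term(m=-2) = (0.026826, 0.035657)   from Y*(Ω₁)=(-0.175468, -0.006321), Y(Ω₂)=(-0.159998, -0.197449)
  term(m=-1) = (0.062722, 0.031302)   from Y*(Ω₁)=(0.005793, -0.321706), Y(Ω₂)=(-0.093761, 0.196656)
  term(m=+0) = (0.033178, 0.000000)   from Y*(Ω₁)=(-0.103492, -0.000000), Y(Ω₂)=(-0.320586, 0.000000)
  term(m=+1) = (0.062722, -0.031302)   from Y*(Ω₁)=(-0.005793, -0.321706), Y(Ω₂)=(0.093761, 0.196656)
  term(m=+2) = (0.026826, -0.035657)   from Y*(Ω₁)=(-0.175468, 0.006321), Y(Ω₂)=(-0.159998, 0.197449)
  term(m=+3) = (0.020833, -0.113138)   from Y*(Ω₁)=(-0.014405, -0.266449), Y(Ω₂)=(0.419160, 0.100848)
  term(m=+4) = (0.032430, 0.112440)   from Y*(Ω₁)=(-0.414093, 0.029872), Y(Ω₂)=(-0.058424, -0.275747)
  term(m=+5) = (-0.014915, -0.016214)   from Y*(Ω₁)=(0.020967, 0.232285), Y(Ω₂)=(-0.074987, 0.057443)
Total Σ_m = (0.288970, 0.000000). Multiply by 1.142397: (0.330119, 0.000000). P_5(cos γ) = 0.330119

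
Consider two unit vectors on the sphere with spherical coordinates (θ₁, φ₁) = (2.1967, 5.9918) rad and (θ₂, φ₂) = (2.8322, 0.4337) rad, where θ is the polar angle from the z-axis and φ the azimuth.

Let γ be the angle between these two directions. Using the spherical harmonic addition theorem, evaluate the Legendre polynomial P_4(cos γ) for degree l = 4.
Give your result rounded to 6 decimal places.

-0.362347

Expand P_4 via completeness: Σ_{m} conj(Y_{4,m}) at Ω₁ times Y_{4,m} at Ω₂ —
  m=-4: Y*=+0.075265-0.175442i  Y=-0.000621-0.003752i  product -0.000705-0.000173i
  m=-3: Y*=-0.250443+0.299372i  Y=-0.008967+0.032438i  product -0.007465-0.010808i
  m=-2: Y*=+0.257266-0.169573i  Y=+0.107340-0.126563i  product +0.006153-0.050762i
  m=-1: Y*=+0.128574-0.038562i  Y=-0.417216+0.193216i  product -0.046192+0.040931i
  m=+0: Y*=-0.335706-0.000000i  Y=+0.485819+0.000000i  product -0.163093-0.000000i
  m=+1: Y*=-0.128574-0.038562i  Y=+0.417216+0.193216i  product -0.046192-0.040931i
  m=+2: Y*=+0.257266+0.169573i  Y=+0.107340+0.126563i  product +0.006153+0.050762i
  m=+3: Y*=+0.250443+0.299372i  Y=+0.008967+0.032438i  product -0.007465+0.010808i
  m=+4: Y*=+0.075265+0.175442i  Y=-0.000621+0.003752i  product -0.000705+0.000173i
Accumulated sum -0.259512-0.000000i; after 4π/(2l+1) scaling, -0.362347-0.000000i ⇒ P_4 = -0.362347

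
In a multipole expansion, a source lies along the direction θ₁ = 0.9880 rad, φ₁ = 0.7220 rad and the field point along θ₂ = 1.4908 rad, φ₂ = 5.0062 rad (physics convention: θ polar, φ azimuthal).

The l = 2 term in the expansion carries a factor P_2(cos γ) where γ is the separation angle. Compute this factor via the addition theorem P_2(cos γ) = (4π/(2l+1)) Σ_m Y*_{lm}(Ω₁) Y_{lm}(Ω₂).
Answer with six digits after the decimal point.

-0.363562

Addition theorem: P_2(cos γ) = (4π/5) Σ_m Y*_{lm}(Ω₁) Y_{lm}(Ω₂), m = −2…2:
  m=-2: (0.034051, 0.267111) × (-0.319428, 0.212777) = (-0.067712, -0.078078)  (running Σ = (-0.067712, -0.078078))
  m=-1: (0.266418, 0.234611) × (0.017821, 0.058901) = (-0.009071, 0.019873)  (running Σ = (-0.076783, -0.058204))
  m=0: (-0.028798, -0.000000) × (-0.309350, 0.000000) = (0.008909, 0.000000)  (running Σ = (-0.067874, -0.058204))
  m=1: (-0.266418, 0.234611) × (-0.017821, 0.058901) = (-0.009071, -0.019873)  (running Σ = (-0.076945, -0.078078))
  m=2: (0.034051, -0.267111) × (-0.319428, -0.212777) = (-0.067712, 0.078078)  (running Σ = (-0.144657, 0.000000))
Total Σ_m = (-0.144657, 0.000000). Multiply by 2.513274: (-0.363562, 0.000000). P_2(cos γ) = -0.363562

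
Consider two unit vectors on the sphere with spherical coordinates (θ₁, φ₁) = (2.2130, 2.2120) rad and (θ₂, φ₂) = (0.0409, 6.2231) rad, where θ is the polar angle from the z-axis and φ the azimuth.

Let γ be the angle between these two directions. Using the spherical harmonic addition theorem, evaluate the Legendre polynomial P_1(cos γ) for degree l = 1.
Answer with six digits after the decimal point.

Summing Y*_{l m}(θ₁,φ₁)·Y_{l m}(θ₂,φ₂) over m ∈ [−1, 1]; prefactor 4π/(2·1+1) = 4.188790:
  m=-1: Y*=-0.165489+0.221712i  Y=+0.014101+0.000848i  product -0.002522+0.002986i
  m=+0: Y*=-0.292654-0.000000i  Y=+0.488194+0.000000i  product -0.142872-0.000000i
  m=+1: Y*=+0.165489+0.221712i  Y=-0.014101+0.000848i  product -0.002522-0.002986i
Σ over m = -0.147915+0.000000i; ×(4π/3) → -0.619586+0.000000i. Real part: -0.619586

-0.619586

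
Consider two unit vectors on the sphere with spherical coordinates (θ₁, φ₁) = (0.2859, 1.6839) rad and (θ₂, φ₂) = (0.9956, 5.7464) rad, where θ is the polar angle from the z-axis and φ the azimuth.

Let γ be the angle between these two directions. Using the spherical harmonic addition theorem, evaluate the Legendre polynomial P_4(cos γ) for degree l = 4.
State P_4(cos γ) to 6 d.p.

Summing Y*_{l m}(θ₁,φ₁)·Y_{l m}(θ₂,φ₂) over m ∈ [−4, 4]; prefactor 4π/(2·4+1) = 1.396263:
  m=-4: Y*=(0.002518, 0.001224)  Y=(-0.119547, 0.183930)  product (-0.000526, 0.000317)
  m=-3: Y*=(0.008965, -0.025401)  Y=(-0.015909, 0.401946)  product (0.010067, 0.004008)
  m=-2: Y*=(-0.141137, -0.032482)  Y=(0.120381, 0.221817)  product (-0.009785, -0.035217)
  m=-1: Y*=(-0.049744, 0.437936)  Y=(-0.172297, -0.102529)  product (0.053472, -0.070355)
  m=+0: Y*=(0.533156, -0.000000)  Y=(-0.297558, 0.000000)  product (-0.158645, 0.000000)
  m=+1: Y*=(0.049744, 0.437936)  Y=(0.172297, -0.102529)  product (0.053472, 0.070355)
  m=+2: Y*=(-0.141137, 0.032482)  Y=(0.120381, -0.221817)  product (-0.009785, 0.035217)
  m=+3: Y*=(-0.008965, -0.025401)  Y=(0.015909, 0.401946)  product (0.010067, -0.004008)
  m=+4: Y*=(0.002518, -0.001224)  Y=(-0.119547, -0.183930)  product (-0.000526, -0.000317)
Accumulated sum (-0.052190, -0.000000); after 4π/(2l+1) scaling, (-0.072870, -0.000000) ⇒ P_4 = -0.072870

-0.072870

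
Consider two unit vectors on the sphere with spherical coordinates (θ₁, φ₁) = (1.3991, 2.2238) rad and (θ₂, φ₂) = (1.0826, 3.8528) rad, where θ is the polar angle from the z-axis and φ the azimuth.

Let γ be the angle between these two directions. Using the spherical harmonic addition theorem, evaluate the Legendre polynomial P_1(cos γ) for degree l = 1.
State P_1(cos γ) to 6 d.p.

0.029516

Summing Y*_{l m}(θ₁,φ₁)·Y_{l m}(θ₂,φ₂) over m ∈ [−1, 1]; prefactor 4π/(2·1+1) = 4.188790:
  term(m=-1) = -0.00604 - 0.10370j   from Y*(Ω₁)=-0.20683 + 0.27038j, Y(Ω₂)=-0.23116 + 0.19918j
  term(m=+0) = 0.01913 + 0.00000j   from Y*(Ω₁)=0.08348 + 0.00000j, Y(Ω₂)=0.22917 + 0.00000j
  term(m=+1) = -0.00604 + 0.10370j   from Y*(Ω₁)=0.20683 + 0.27038j, Y(Ω₂)=0.23116 + 0.19918j
Σ over m = 0.00705 + 0.00000j; ×(4π/3) → 0.02952 + 0.00000j. Real part: 0.029516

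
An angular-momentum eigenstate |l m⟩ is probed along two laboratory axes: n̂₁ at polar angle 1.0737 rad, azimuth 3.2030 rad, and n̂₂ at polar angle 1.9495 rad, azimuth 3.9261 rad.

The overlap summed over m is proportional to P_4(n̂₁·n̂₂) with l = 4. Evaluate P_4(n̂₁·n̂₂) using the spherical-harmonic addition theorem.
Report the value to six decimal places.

-0.179785

Expand P_4 via completeness: Σ_{m} conj(Y_{4,m}) at Ω₁ times Y_{4,m} at Ω₂ —
  term(m=-4) = -0.084430-0.021486i   from Y*(Ω₁)=+0.256217+0.064231i, Y(Ω₂)=-0.329819-0.001175i
  term(m=-3) = +0.084772+0.124309i   from Y*(Ω₁)=-0.398481-0.074251i, Y(Ω₂)=-0.261776-0.263179i
  term(m=-2) = -0.000237+0.001892i   from Y*(Ω₁)=+0.151816+0.018740i, Y(Ω₂)=-0.000022+0.012467i
  term(m=-1) = -0.069516+0.061352i   from Y*(Ω₁)=+0.278704+0.017136i, Y(Ω₂)=-0.235001+0.234582i
  term(m=+0) = +0.010060+0.000000i   from Y*(Ω₁)=-0.212869-0.000000i, Y(Ω₂)=-0.047260+0.000000i
  term(m=+1) = -0.069516-0.061352i   from Y*(Ω₁)=-0.278704+0.017136i, Y(Ω₂)=+0.235001+0.234582i
  term(m=+2) = -0.000237-0.001892i   from Y*(Ω₁)=+0.151816-0.018740i, Y(Ω₂)=-0.000022-0.012467i
  term(m=+3) = +0.084772-0.124309i   from Y*(Ω₁)=+0.398481-0.074251i, Y(Ω₂)=+0.261776-0.263179i
  term(m=+4) = -0.084430+0.021486i   from Y*(Ω₁)=+0.256217-0.064231i, Y(Ω₂)=-0.329819+0.001175i
Σ over m = -0.128762+0.000000i; ×(4π/9) → -0.179785+0.000000i. Real part: -0.179785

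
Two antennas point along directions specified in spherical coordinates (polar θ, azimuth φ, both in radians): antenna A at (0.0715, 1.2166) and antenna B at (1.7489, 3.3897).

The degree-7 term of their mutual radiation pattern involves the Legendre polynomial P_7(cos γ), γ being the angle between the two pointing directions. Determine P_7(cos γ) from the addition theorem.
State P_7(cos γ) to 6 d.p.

0.293807

Term-by-term m-sum for l=7 (normalisation 4π/15 = 0.837758):
  term(m=-7) = -0.00000 - 0.00000j   from Y*(Ω₁)=-0.00000 + 0.00000j, Y(Ω₂)=0.07388 + 0.44109j
  term(m=-6) = -0.00000 + 0.00000j   from Y*(Ω₁)=0.00000 + 0.00000j, Y(Ω₂)=-0.02472 + 0.30021j
  term(m=-5) = 0.00000 - 0.00000j   from Y*(Ω₁)=0.00001 - 0.00000j, Y(Ω₂)=0.06504 - 0.18973j
  term(m=-4) = -0.00004 - 0.00004j   from Y*(Ω₁)=0.00003 - 0.00019j, Y(Ω₂)=0.17284 - 0.26474j
  term(m=-3) = 0.00035 - 0.00008j   from Y*(Ω₁)=-0.00278 - 0.00155j, Y(Ω₂)=-0.08295 + 0.07640j
  term(m=-2) = 0.00422 - 0.01099j   from Y*(Ω₁)=-0.02849 + 0.02441j, Y(Ω₂)=-0.27597 + 0.14941j
  term(m=-1) = 0.01243 + 0.01808j   from Y*(Ω₁)=0.09783 + 0.26456j, Y(Ω₂)=0.07539 - 0.01910j
  term(m=+0) = 0.31681 + 0.00000j   from Y*(Ω₁)=1.01572 + 0.00000j, Y(Ω₂)=0.31190 + 0.00000j
  term(m=+1) = 0.01243 - 0.01808j   from Y*(Ω₁)=-0.09783 + 0.26456j, Y(Ω₂)=-0.07539 - 0.01910j
  term(m=+2) = 0.00422 + 0.01099j   from Y*(Ω₁)=-0.02849 - 0.02441j, Y(Ω₂)=-0.27597 - 0.14941j
  term(m=+3) = 0.00035 + 0.00008j   from Y*(Ω₁)=0.00278 - 0.00155j, Y(Ω₂)=0.08295 + 0.07640j
  term(m=+4) = -0.00004 + 0.00004j   from Y*(Ω₁)=0.00003 + 0.00019j, Y(Ω₂)=0.17284 + 0.26474j
  term(m=+5) = 0.00000 + 0.00000j   from Y*(Ω₁)=-0.00001 - 0.00000j, Y(Ω₂)=-0.06504 - 0.18973j
  term(m=+6) = -0.00000 - 0.00000j   from Y*(Ω₁)=0.00000 - 0.00000j, Y(Ω₂)=-0.02472 - 0.30021j
  term(m=+7) = -0.00000 + 0.00000j   from Y*(Ω₁)=0.00000 + 0.00000j, Y(Ω₂)=-0.07388 + 0.44109j
Σ over m = 0.35071 + 0.00000j; ×(4π/15) → 0.29381 + 0.00000j. Real part: 0.293807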